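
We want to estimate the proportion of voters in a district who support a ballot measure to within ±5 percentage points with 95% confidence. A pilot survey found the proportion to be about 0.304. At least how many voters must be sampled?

For a proportion with margin E = 0.05 at 95% confidence, z = 1.960.
n = p̂(1−p̂)(z/E)² = 0.304 × 0.696 × (1.960/0.05)² = 325.13
Round up: n = 326.

n = 326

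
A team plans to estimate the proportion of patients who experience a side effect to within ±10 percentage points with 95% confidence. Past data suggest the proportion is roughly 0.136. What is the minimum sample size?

n = 46

For a proportion with margin E = 0.1 at 95% confidence, z = 1.960.
n = p̂(1−p̂)(z/E)² = 0.136 × 0.864 × (1.960/0.1)² = 45.14
Round up: n = 46.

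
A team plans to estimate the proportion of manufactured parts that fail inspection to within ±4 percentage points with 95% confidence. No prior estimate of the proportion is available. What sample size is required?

For a proportion with margin E = 0.04 at 95% confidence, z = 1.960.
With no prior estimate, use p = 0.5, which maximizes p(1−p) at 0.25.
n = 0.25 × (z/E)² = 0.25 × (1.960/0.04)² = 600.25
Round up: n = 601.

n = 601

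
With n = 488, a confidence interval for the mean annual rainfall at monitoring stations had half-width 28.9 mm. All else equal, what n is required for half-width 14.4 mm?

n = 1966

Margin of error scales as 1/√n, so n₂ = n₁·(E₁/E₂)².
n₂ = 488 × (28.9/14.4)² = 488 × 4.028 = 1965.66
Round up: n₂ = 1966.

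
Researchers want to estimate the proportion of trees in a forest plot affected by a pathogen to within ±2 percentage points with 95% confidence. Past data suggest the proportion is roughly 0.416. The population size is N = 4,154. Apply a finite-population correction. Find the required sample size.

1495

For a proportion with margin E = 0.02 at 95% confidence, z = 1.960.
n = p̂(1−p̂)(z/E)² = 0.416 × 0.584 × (1.960/0.02)² = 2333.23 — call this n₀.
Finite-population correction with N = 4,154: n = n₀ / (1 + (n₀−1)/N) = 2333.23 / 1.561 = 1494.70
Round up: n = 1495.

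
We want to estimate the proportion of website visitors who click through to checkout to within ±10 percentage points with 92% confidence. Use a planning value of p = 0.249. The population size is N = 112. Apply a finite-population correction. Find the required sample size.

For a proportion with margin E = 0.1 at 92% confidence, z = 1.751.
n = p̂(1−p̂)(z/E)² = 0.249 × 0.751 × (1.751/0.1)² = 57.33 — call this n₀.
Finite-population correction with N = 112: n = n₀ / (1 + (n₀−1)/N) = 57.33 / 1.503 = 38.14
Round up: n = 39.

n = 39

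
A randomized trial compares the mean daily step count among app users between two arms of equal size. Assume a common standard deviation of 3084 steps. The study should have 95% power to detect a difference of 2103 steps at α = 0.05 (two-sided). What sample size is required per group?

56 per group

For two equal groups, n per group = 2·((z_{α/2} + z_β)·σ/δ)².
z_{α/2} = 1.960; z_β = 1.645 (power 95%).
n = 2 × (3.605 × 3084 / 2103)² = 2 × 27.95 = 55.90
Round up: n = 56 per group.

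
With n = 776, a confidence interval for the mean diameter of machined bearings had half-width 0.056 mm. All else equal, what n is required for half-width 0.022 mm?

Margin of error scales as 1/√n, so n₂ = n₁·(E₁/E₂)².
n₂ = 776 × (0.056/0.022)² = 776 × 6.479 = 5027.70
Round up: n₂ = 5028.

5028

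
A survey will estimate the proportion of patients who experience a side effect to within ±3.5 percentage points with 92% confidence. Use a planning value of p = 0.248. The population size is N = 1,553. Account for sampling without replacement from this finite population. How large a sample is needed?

n = 360

For a proportion with margin E = 0.035 at 92% confidence, z = 1.751.
n = p̂(1−p̂)(z/E)² = 0.248 × 0.752 × (1.751/0.035)² = 466.77 — call this n₀.
Finite-population correction with N = 1,553: n = n₀ / (1 + (n₀−1)/N) = 466.77 / 1.3 = 359.05
Round up: n = 360.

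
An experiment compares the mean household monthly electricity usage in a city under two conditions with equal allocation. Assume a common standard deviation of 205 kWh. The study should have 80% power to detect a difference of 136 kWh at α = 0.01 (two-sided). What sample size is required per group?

For two equal groups, n per group = 2·((z_{α/2} + z_β)·σ/δ)².
z_{α/2} = 2.576; z_β = 0.842 (power 80%).
n = 2 × (3.418 × 205 / 136)² = 2 × 26.54 = 53.08
Round up: n = 54 per group.

54 per group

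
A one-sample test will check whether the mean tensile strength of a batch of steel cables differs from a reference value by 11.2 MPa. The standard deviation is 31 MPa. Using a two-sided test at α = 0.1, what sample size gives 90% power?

66

For a one-sample z-test, n = ((z_{α/2} + z_β)·σ/δ)².
z_{α/2} = 1.645 (two-sided α = 0.1); z_β = 1.282 (power 90% → β = 0.1).
n = (2.927 × 31 / 11.2)² = 65.63
Round up: n = 66.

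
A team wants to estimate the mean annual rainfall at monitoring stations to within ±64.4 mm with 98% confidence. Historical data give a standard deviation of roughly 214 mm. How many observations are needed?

For a mean, the margin of error is E = z·σ/√n, so n = (zσ/E)².
At 98% confidence, z = 2.326.
n = (2.326 × 214 / 64.4)² = 59.74
Round up: n = 60.

60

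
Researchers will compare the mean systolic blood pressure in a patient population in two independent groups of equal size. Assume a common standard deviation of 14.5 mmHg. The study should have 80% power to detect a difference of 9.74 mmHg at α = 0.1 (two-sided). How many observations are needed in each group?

28 per group

For two equal groups, n per group = 2·((z_{α/2} + z_β)·σ/δ)².
z_{α/2} = 1.645; z_β = 0.842 (power 80%).
n = 2 × (2.487 × 14.5 / 9.74)² = 2 × 13.71 = 27.42
Round up: n = 28 per group.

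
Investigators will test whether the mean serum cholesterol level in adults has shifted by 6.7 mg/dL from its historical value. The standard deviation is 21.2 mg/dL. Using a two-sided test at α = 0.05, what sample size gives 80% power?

For a one-sample z-test, n = ((z_{α/2} + z_β)·σ/δ)².
z_{α/2} = 1.960 (two-sided α = 0.05); z_β = 0.842 (power 80% → β = 0.2).
n = (2.802 × 21.2 / 6.7)² = 78.61
Round up: n = 79.

79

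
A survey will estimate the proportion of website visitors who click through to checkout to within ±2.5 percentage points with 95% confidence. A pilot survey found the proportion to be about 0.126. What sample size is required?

n = 677

For a proportion with margin E = 0.025 at 95% confidence, z = 1.960.
n = p̂(1−p̂)(z/E)² = 0.126 × 0.874 × (1.960/0.025)² = 676.88
Round up: n = 677.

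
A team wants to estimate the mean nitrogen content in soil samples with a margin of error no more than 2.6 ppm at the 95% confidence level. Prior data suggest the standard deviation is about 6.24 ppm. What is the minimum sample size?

For a mean, the margin of error is E = z·σ/√n, so n = (zσ/E)².
At 95% confidence, z = 1.960.
n = (1.960 × 6.24 / 2.6)² = 22.13
Round up: n = 23.

n = 23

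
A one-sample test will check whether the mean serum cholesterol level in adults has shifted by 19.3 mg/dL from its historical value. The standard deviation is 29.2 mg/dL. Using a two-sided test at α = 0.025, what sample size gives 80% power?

For a one-sample z-test, n = ((z_{α/2} + z_β)·σ/δ)².
z_{α/2} = 2.241 (two-sided α = 0.025); z_β = 0.842 (power 80% → β = 0.2).
n = (3.083 × 29.2 / 19.3)² = 21.76
Round up: n = 22.

22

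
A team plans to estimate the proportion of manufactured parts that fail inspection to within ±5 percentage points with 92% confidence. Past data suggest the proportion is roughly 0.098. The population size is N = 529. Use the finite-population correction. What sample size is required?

For a proportion with margin E = 0.05 at 92% confidence, z = 1.751.
n = p̂(1−p̂)(z/E)² = 0.098 × 0.902 × (1.751/0.05)² = 108.41 — call this n₀.
Finite-population correction with N = 529: n = n₀ / (1 + (n₀−1)/N) = 108.41 / 1.203 = 90.12
Round up: n = 91.

n = 91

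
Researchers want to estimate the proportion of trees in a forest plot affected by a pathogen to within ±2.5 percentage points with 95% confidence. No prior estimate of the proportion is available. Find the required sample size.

For a proportion with margin E = 0.025 at 95% confidence, z = 1.960.
With no prior estimate, use p = 0.5, which maximizes p(1−p) at 0.25.
n = 0.25 × (z/E)² = 0.25 × (1.960/0.025)² = 1536.64
Round up: n = 1537.

1537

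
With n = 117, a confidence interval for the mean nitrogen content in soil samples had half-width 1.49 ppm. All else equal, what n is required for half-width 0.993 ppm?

264

Margin of error scales as 1/√n, so n₂ = n₁·(E₁/E₂)².
n₂ = 117 × (1.49/0.993)² = 117 × 2.252 = 263.48
Round up: n₂ = 264.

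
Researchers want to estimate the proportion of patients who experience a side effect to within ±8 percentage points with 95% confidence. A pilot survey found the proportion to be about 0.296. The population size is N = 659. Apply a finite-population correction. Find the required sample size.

For a proportion with margin E = 0.08 at 95% confidence, z = 1.960.
n = p̂(1−p̂)(z/E)² = 0.296 × 0.704 × (1.960/0.08)² = 125.08 — call this n₀.
Finite-population correction with N = 659: n = n₀ / (1 + (n₀−1)/N) = 125.08 / 1.188 = 105.29
Round up: n = 106.

n = 106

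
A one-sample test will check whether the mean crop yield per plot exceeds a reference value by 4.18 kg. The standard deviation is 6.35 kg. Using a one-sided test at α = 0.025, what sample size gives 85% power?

For a one-sample z-test, n = ((z_α + z_β)·σ/δ)².
z_α = 1.960 (one-sided α = 0.025); z_β = 1.036 (power 85% → β = 0.15).
n = (2.996 × 6.35 / 4.18)² = 20.71
Round up: n = 21.

21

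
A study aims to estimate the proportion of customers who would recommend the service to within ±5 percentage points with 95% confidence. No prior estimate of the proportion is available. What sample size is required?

n = 385

For a proportion with margin E = 0.05 at 95% confidence, z = 1.960.
With no prior estimate, use p = 0.5, which maximizes p(1−p) at 0.25.
n = 0.25 × (z/E)² = 0.25 × (1.960/0.05)² = 384.16
Round up: n = 385.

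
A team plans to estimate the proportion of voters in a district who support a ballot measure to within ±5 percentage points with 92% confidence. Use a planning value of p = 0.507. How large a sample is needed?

307

For a proportion with margin E = 0.05 at 92% confidence, z = 1.751.
n = p̂(1−p̂)(z/E)² = 0.507 × 0.493 × (1.751/0.05)² = 306.54
Round up: n = 307.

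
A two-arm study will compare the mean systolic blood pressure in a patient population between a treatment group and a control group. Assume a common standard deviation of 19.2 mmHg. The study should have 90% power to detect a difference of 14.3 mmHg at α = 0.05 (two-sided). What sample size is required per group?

38 per group

For two equal groups, n per group = 2·((z_{α/2} + z_β)·σ/δ)².
z_{α/2} = 1.960; z_β = 1.282 (power 90%).
n = 2 × (3.242 × 19.2 / 14.3)² = 2 × 18.95 = 37.90
Round up: n = 38 per group.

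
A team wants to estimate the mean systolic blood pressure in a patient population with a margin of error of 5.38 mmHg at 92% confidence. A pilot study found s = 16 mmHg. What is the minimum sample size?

n = 28

For a mean, the margin of error is E = z·σ/√n, so n = (zσ/E)².
At 92% confidence, z = 1.751.
n = (1.751 × 16 / 5.38)² = 27.12
Round up: n = 28.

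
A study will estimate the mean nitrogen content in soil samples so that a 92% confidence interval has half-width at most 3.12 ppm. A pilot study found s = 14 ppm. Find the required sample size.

For a mean, the margin of error is E = z·σ/√n, so n = (zσ/E)².
At 92% confidence, z = 1.751.
n = (1.751 × 14 / 3.12)² = 61.73
Round up: n = 62.

62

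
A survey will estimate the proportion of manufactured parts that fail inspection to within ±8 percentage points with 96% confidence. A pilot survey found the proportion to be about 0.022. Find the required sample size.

For a proportion with margin E = 0.08 at 96% confidence, z = 2.054.
n = p̂(1−p̂)(z/E)² = 0.022 × 0.978 × (2.054/0.08)² = 14.18
Round up: n = 15.

15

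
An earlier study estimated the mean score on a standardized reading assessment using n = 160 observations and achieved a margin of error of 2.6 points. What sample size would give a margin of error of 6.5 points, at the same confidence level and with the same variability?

Margin of error scales as 1/√n, so n₂ = n₁·(E₁/E₂)².
n₂ = 160 × (2.6/6.5)² = 160 × 0.16 = 25.60
Round up: n₂ = 26.

26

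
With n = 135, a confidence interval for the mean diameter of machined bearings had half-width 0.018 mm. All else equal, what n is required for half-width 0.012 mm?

Margin of error scales as 1/√n, so n₂ = n₁·(E₁/E₂)².
n₂ = 135 × (0.018/0.012)² = 135 × 2.25 = 303.75
Round up: n₂ = 304.

304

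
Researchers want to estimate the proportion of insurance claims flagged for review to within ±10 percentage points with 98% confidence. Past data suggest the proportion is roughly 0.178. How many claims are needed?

For a proportion with margin E = 0.1 at 98% confidence, z = 2.326.
n = p̂(1−p̂)(z/E)² = 0.178 × 0.822 × (2.326/0.1)² = 79.16
Round up: n = 80.

80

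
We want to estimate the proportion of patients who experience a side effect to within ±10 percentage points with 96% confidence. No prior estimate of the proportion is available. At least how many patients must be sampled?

For a proportion with margin E = 0.1 at 96% confidence, z = 2.054.
With no prior estimate, use p = 0.5, which maximizes p(1−p) at 0.25.
n = 0.25 × (z/E)² = 0.25 × (2.054/0.1)² = 105.47
Round up: n = 106.

106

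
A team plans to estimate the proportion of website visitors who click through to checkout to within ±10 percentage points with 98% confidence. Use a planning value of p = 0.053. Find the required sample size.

28

For a proportion with margin E = 0.1 at 98% confidence, z = 2.326.
n = p̂(1−p̂)(z/E)² = 0.053 × 0.947 × (2.326/0.1)² = 27.15
Round up: n = 28.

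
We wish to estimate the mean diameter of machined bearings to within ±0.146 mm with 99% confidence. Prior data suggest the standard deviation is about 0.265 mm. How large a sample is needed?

22

For a mean, the margin of error is E = z·σ/√n, so n = (zσ/E)².
At 99% confidence, z = 2.576.
n = (2.576 × 0.265 / 0.146)² = 21.86
Round up: n = 22.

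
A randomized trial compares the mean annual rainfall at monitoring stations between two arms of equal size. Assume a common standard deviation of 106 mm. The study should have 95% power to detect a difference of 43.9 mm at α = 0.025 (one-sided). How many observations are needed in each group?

For two equal groups, n per group = 2·((z_α + z_β)·σ/δ)².
z_α = 1.960; z_β = 1.645 (power 95%).
n = 2 × (3.605 × 106 / 43.9)² = 2 × 75.77 = 151.54
Round up: n = 152 per group.

152 per group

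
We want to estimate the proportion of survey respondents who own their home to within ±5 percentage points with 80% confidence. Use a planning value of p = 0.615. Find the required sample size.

n = 156

For a proportion with margin E = 0.05 at 80% confidence, z = 1.282.
n = p̂(1−p̂)(z/E)² = 0.615 × 0.385 × (1.282/0.05)² = 155.66
Round up: n = 156.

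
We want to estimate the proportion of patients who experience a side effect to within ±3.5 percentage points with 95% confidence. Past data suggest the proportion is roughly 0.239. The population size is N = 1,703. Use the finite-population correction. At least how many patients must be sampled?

428

For a proportion with margin E = 0.035 at 95% confidence, z = 1.960.
n = p̂(1−p̂)(z/E)² = 0.239 × 0.761 × (1.960/0.035)² = 570.37 — call this n₀.
Finite-population correction with N = 1,703: n = n₀ / (1 + (n₀−1)/N) = 570.37 / 1.334 = 427.56
Round up: n = 428.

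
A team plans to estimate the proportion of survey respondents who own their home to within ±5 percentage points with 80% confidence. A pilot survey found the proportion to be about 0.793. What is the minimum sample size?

For a proportion with margin E = 0.05 at 80% confidence, z = 1.282.
n = p̂(1−p̂)(z/E)² = 0.793 × 0.207 × (1.282/0.05)² = 107.91
Round up: n = 108.

108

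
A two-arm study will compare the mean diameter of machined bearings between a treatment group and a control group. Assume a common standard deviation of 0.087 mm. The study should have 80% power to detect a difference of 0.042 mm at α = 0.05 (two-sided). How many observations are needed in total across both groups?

For two equal groups, n per group = 2·((z_{α/2} + z_β)·σ/δ)².
z_{α/2} = 1.960; z_β = 0.842 (power 80%).
n = 2 × (2.802 × 0.087 / 0.042)² = 2 × 33.69 = 67.38
Round up: n = 68 per group.
Total across both groups: 2 × 68 = 136.

136 total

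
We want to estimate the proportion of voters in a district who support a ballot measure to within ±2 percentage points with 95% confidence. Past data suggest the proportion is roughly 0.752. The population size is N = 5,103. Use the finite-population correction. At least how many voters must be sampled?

For a proportion with margin E = 0.02 at 95% confidence, z = 1.960.
n = p̂(1−p̂)(z/E)² = 0.752 × 0.248 × (1.960/0.02)² = 1791.11 — call this n₀.
Finite-population correction with N = 5,103: n = n₀ / (1 + (n₀−1)/N) = 1791.11 / 1.351 = 1325.77
Round up: n = 1326.

n = 1326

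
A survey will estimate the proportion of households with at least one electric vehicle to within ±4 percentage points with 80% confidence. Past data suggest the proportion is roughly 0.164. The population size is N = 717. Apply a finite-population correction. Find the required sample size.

For a proportion with margin E = 0.04 at 80% confidence, z = 1.282.
n = p̂(1−p̂)(z/E)² = 0.164 × 0.836 × (1.282/0.04)² = 140.83 — call this n₀.
Finite-population correction with N = 717: n = n₀ / (1 + (n₀−1)/N) = 140.83 / 1.195 = 117.85
Round up: n = 118.

n = 118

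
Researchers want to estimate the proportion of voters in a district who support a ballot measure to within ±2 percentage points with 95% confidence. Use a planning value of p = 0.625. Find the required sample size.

n = 2251

For a proportion with margin E = 0.02 at 95% confidence, z = 1.960.
n = p̂(1−p̂)(z/E)² = 0.625 × 0.375 × (1.960/0.02)² = 2250.94
Round up: n = 2251.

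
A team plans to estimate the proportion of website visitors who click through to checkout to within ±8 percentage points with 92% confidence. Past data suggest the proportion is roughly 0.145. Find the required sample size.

60

For a proportion with margin E = 0.08 at 92% confidence, z = 1.751.
n = p̂(1−p̂)(z/E)² = 0.145 × 0.855 × (1.751/0.08)² = 59.39
Round up: n = 60.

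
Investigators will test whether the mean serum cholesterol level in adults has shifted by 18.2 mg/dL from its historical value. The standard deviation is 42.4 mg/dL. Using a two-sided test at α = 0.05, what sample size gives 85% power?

49

For a one-sample z-test, n = ((z_{α/2} + z_β)·σ/δ)².
z_{α/2} = 1.960 (two-sided α = 0.05); z_β = 1.036 (power 85% → β = 0.15).
n = (2.996 × 42.4 / 18.2)² = 48.72
Round up: n = 49.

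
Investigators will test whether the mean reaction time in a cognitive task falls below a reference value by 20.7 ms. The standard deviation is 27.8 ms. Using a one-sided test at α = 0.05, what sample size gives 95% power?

For a one-sample z-test, n = ((z_α + z_β)·σ/δ)².
z_α = 1.645 (one-sided α = 0.05); z_β = 1.645 (power 95% → β = 0.05).
n = (3.290 × 27.8 / 20.7)² = 19.52
Round up: n = 20.

20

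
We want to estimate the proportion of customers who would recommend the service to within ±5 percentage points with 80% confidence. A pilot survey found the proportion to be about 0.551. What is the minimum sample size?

n = 163

For a proportion with margin E = 0.05 at 80% confidence, z = 1.282.
n = p̂(1−p̂)(z/E)² = 0.551 × 0.449 × (1.282/0.05)² = 162.64
Round up: n = 163.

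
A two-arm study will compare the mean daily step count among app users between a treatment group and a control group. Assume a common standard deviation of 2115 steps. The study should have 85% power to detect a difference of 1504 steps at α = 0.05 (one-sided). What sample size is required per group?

29 per group

For two equal groups, n per group = 2·((z_α + z_β)·σ/δ)².
z_α = 1.645; z_β = 1.036 (power 85%).
n = 2 × (2.681 × 2115 / 1504)² = 2 × 14.21 = 28.42
Round up: n = 29 per group.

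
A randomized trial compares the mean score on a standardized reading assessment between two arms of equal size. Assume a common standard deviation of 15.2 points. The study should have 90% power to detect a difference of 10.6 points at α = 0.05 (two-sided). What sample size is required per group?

For two equal groups, n per group = 2·((z_{α/2} + z_β)·σ/δ)².
z_{α/2} = 1.960; z_β = 1.282 (power 90%).
n = 2 × (3.242 × 15.2 / 10.6)² = 2 × 21.61 = 43.22
Round up: n = 44 per group.

44 per group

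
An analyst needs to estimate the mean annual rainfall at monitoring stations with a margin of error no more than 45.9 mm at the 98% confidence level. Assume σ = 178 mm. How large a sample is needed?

n = 82

For a mean, the margin of error is E = z·σ/√n, so n = (zσ/E)².
At 98% confidence, z = 2.326.
n = (2.326 × 178 / 45.9)² = 81.36
Round up: n = 82.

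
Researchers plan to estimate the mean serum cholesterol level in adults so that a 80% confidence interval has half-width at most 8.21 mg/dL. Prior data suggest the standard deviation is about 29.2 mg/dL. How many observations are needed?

n = 21

For a mean, the margin of error is E = z·σ/√n, so n = (zσ/E)².
At 80% confidence, z = 1.282.
n = (1.282 × 29.2 / 8.21)² = 20.79
Round up: n = 21.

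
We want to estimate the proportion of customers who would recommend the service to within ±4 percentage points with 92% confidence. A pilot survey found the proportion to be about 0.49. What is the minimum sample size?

For a proportion with margin E = 0.04 at 92% confidence, z = 1.751.
n = p̂(1−p̂)(z/E)² = 0.49 × 0.51 × (1.751/0.04)² = 478.87
Round up: n = 479.

n = 479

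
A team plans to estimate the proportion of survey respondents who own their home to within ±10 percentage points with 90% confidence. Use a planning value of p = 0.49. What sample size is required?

For a proportion with margin E = 0.1 at 90% confidence, z = 1.645.
n = p̂(1−p̂)(z/E)² = 0.49 × 0.51 × (1.645/0.1)² = 67.62
Round up: n = 68.

n = 68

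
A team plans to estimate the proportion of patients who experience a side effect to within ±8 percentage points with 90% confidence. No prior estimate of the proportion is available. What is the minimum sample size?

106

For a proportion with margin E = 0.08 at 90% confidence, z = 1.645.
With no prior estimate, use p = 0.5, which maximizes p(1−p) at 0.25.
n = 0.25 × (z/E)² = 0.25 × (1.645/0.08)² = 105.70
Round up: n = 106.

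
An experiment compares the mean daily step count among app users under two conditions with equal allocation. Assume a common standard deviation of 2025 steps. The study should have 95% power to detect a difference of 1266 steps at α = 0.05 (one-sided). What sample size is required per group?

56 per group

For two equal groups, n per group = 2·((z_α + z_β)·σ/δ)².
z_α = 1.645; z_β = 1.645 (power 95%).
n = 2 × (3.290 × 2025 / 1266)² = 2 × 27.69 = 55.38
Round up: n = 56 per group.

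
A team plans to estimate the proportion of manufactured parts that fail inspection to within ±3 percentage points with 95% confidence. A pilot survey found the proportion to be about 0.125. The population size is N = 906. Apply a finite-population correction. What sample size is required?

For a proportion with margin E = 0.03 at 95% confidence, z = 1.960.
n = p̂(1−p̂)(z/E)² = 0.125 × 0.875 × (1.960/0.03)² = 466.86 — call this n₀.
Finite-population correction with N = 906: n = n₀ / (1 + (n₀−1)/N) = 466.86 / 1.514 = 308.36
Round up: n = 309.

n = 309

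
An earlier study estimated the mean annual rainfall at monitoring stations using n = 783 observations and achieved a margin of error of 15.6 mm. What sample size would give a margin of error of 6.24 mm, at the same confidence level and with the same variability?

Margin of error scales as 1/√n, so n₂ = n₁·(E₁/E₂)².
n₂ = 783 × (15.6/6.24)² = 783 × 6.25 = 4893.75
Round up: n₂ = 4894.

n = 4894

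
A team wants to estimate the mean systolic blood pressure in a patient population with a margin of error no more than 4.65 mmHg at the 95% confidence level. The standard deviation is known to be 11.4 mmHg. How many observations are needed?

24

For a mean, the margin of error is E = z·σ/√n, so n = (zσ/E)².
At 95% confidence, z = 1.960.
n = (1.960 × 11.4 / 4.65)² = 23.09
Round up: n = 24.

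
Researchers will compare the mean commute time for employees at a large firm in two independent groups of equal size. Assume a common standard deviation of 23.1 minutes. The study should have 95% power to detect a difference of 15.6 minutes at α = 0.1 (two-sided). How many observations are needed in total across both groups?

For two equal groups, n per group = 2·((z_{α/2} + z_β)·σ/δ)².
z_{α/2} = 1.645; z_β = 1.645 (power 95%).
n = 2 × (3.290 × 23.1 / 15.6)² = 2 × 23.73 = 47.46
Round up: n = 48 per group.
Total across both groups: 2 × 48 = 96.

96 total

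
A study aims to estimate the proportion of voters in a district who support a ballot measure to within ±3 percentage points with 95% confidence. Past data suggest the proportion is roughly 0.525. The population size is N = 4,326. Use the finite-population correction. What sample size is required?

For a proportion with margin E = 0.03 at 95% confidence, z = 1.960.
n = p̂(1−p̂)(z/E)² = 0.525 × 0.475 × (1.960/0.03)² = 1064.44 — call this n₀.
Finite-population correction with N = 4,326: n = n₀ / (1 + (n₀−1)/N) = 1064.44 / 1.246 = 854.29
Round up: n = 855.

855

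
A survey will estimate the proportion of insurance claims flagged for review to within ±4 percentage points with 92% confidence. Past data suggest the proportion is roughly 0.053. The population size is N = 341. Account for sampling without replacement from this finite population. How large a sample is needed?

For a proportion with margin E = 0.04 at 92% confidence, z = 1.751.
n = p̂(1−p̂)(z/E)² = 0.053 × 0.947 × (1.751/0.04)² = 96.18 — call this n₀.
Finite-population correction with N = 341: n = n₀ / (1 + (n₀−1)/N) = 96.18 / 1.279 = 75.20
Round up: n = 76.

76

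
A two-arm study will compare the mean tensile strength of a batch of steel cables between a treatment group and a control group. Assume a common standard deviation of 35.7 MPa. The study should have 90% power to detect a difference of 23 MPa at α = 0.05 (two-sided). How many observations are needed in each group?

For two equal groups, n per group = 2·((z_{α/2} + z_β)·σ/δ)².
z_{α/2} = 1.960; z_β = 1.282 (power 90%).
n = 2 × (3.242 × 35.7 / 23)² = 2 × 25.32 = 50.64
Round up: n = 51 per group.

51 per group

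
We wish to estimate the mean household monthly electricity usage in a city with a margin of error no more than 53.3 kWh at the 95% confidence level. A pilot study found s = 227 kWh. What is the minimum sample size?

70

For a mean, the margin of error is E = z·σ/√n, so n = (zσ/E)².
At 95% confidence, z = 1.960.
n = (1.960 × 227 / 53.3)² = 69.68
Round up: n = 70.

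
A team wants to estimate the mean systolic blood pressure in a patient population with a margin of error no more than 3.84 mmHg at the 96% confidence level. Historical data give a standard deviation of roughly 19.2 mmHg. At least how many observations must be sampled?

106

For a mean, the margin of error is E = z·σ/√n, so n = (zσ/E)².
At 96% confidence, z = 2.054.
n = (2.054 × 19.2 / 3.84)² = 105.47
Round up: n = 106.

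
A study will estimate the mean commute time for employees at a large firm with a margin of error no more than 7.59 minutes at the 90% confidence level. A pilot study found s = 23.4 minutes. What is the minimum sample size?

For a mean, the margin of error is E = z·σ/√n, so n = (zσ/E)².
At 90% confidence, z = 1.645.
n = (1.645 × 23.4 / 7.59)² = 25.72
Round up: n = 26.

n = 26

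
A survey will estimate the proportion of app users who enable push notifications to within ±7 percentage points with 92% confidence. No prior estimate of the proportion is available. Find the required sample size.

157

For a proportion with margin E = 0.07 at 92% confidence, z = 1.751.
With no prior estimate, use p = 0.5, which maximizes p(1−p) at 0.25.
n = 0.25 × (z/E)² = 0.25 × (1.751/0.07)² = 156.43
Round up: n = 157.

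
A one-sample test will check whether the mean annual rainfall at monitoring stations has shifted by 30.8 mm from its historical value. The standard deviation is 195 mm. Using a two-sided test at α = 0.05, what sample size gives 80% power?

For a one-sample z-test, n = ((z_{α/2} + z_β)·σ/δ)².
z_{α/2} = 1.960 (two-sided α = 0.05); z_β = 0.842 (power 80% → β = 0.2).
n = (2.802 × 195 / 30.8)² = 314.71
Round up: n = 315.

315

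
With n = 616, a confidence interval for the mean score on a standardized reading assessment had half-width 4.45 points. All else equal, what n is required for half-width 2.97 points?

Margin of error scales as 1/√n, so n₂ = n₁·(E₁/E₂)².
n₂ = 616 × (4.45/2.97)² = 616 × 2.245 = 1382.92
Round up: n₂ = 1383.

1383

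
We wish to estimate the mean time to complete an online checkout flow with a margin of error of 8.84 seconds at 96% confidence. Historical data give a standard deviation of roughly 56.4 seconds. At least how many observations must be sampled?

172

For a mean, the margin of error is E = z·σ/√n, so n = (zσ/E)².
At 96% confidence, z = 2.054.
n = (2.054 × 56.4 / 8.84)² = 171.73
Round up: n = 172.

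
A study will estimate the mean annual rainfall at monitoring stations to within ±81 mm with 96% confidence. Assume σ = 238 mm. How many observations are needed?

For a mean, the margin of error is E = z·σ/√n, so n = (zσ/E)².
At 96% confidence, z = 2.054.
n = (2.054 × 238 / 81)² = 36.42
Round up: n = 37.

37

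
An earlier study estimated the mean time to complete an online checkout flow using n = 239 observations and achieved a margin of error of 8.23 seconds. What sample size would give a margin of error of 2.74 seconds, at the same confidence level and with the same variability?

2157

Margin of error scales as 1/√n, so n₂ = n₁·(E₁/E₂)².
n₂ = 239 × (8.23/2.74)² = 239 × 9.022 = 2156.26
Round up: n₂ = 2157.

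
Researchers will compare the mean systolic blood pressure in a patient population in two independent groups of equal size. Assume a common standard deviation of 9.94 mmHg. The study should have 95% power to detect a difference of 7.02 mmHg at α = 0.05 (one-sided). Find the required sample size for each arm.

For two equal groups, n per group = 2·((z_α + z_β)·σ/δ)².
z_α = 1.645; z_β = 1.645 (power 95%).
n = 2 × (3.290 × 9.94 / 7.02)² = 2 × 21.70 = 43.40
Round up: n = 44 per group.

44 per group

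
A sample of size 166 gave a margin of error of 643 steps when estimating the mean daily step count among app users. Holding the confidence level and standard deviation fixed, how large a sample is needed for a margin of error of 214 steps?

Margin of error scales as 1/√n, so n₂ = n₁·(E₁/E₂)².
n₂ = 166 × (643/214)² = 166 × 9.028 = 1498.65
Round up: n₂ = 1499.

1499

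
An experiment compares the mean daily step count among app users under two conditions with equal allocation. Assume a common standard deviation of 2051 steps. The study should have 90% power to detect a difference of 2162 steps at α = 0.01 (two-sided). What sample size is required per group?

27 per group

For two equal groups, n per group = 2·((z_{α/2} + z_β)·σ/δ)².
z_{α/2} = 2.576; z_β = 1.282 (power 90%).
n = 2 × (3.858 × 2051 / 2162)² = 2 × 13.40 = 26.80
Round up: n = 27 per group.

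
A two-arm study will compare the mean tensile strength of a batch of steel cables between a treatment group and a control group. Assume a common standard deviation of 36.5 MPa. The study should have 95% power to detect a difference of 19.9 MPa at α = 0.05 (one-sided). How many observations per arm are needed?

For two equal groups, n per group = 2·((z_α + z_β)·σ/δ)².
z_α = 1.645; z_β = 1.645 (power 95%).
n = 2 × (3.290 × 36.5 / 19.9)² = 2 × 36.41 = 72.82
Round up: n = 73 per group.

73 per group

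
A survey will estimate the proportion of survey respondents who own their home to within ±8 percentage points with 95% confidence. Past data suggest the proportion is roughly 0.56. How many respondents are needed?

For a proportion with margin E = 0.08 at 95% confidence, z = 1.960.
n = p̂(1−p̂)(z/E)² = 0.56 × 0.44 × (1.960/0.08)² = 147.90
Round up: n = 148.

n = 148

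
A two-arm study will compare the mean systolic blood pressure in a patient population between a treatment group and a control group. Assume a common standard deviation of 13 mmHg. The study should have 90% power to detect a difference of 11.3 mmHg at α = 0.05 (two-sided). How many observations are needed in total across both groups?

For two equal groups, n per group = 2·((z_{α/2} + z_β)·σ/δ)².
z_{α/2} = 1.960; z_β = 1.282 (power 90%).
n = 2 × (3.242 × 13 / 11.3)² = 2 × 13.91 = 27.82
Round up: n = 28 per group.
Total across both groups: 2 × 28 = 56.

56 total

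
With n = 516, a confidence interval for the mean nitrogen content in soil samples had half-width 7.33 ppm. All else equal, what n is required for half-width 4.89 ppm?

Margin of error scales as 1/√n, so n₂ = n₁·(E₁/E₂)².
n₂ = 516 × (7.33/4.89)² = 516 × 2.247 = 1159.45
Round up: n₂ = 1160.

1160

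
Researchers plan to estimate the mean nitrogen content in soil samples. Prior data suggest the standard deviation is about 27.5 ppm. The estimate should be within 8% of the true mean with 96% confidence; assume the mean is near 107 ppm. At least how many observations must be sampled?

44

For a mean, the margin of error is E = z·σ/√n, so n = (zσ/E)².
At 96% confidence, z = 2.054.
E = 8% of 107 = 8.56 ppm.
n = (2.054 × 27.5 / 8.56)² = 43.54
Round up: n = 44.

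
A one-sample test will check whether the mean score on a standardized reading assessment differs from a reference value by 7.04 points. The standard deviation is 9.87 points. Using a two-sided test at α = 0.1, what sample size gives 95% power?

22

For a one-sample z-test, n = ((z_{α/2} + z_β)·σ/δ)².
z_{α/2} = 1.645 (two-sided α = 0.1); z_β = 1.645 (power 95% → β = 0.05).
n = (3.290 × 9.87 / 7.04)² = 21.28
Round up: n = 22.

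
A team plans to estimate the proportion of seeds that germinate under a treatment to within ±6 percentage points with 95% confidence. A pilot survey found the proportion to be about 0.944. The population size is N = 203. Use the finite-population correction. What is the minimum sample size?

45

For a proportion with margin E = 0.06 at 95% confidence, z = 1.960.
n = p̂(1−p̂)(z/E)² = 0.944 × 0.056 × (1.960/0.06)² = 56.41 — call this n₀.
Finite-population correction with N = 203: n = n₀ / (1 + (n₀−1)/N) = 56.41 / 1.273 = 44.31
Round up: n = 45.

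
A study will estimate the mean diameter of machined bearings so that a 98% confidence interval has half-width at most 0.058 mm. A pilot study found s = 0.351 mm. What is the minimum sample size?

For a mean, the margin of error is E = z·σ/√n, so n = (zσ/E)².
At 98% confidence, z = 2.326.
n = (2.326 × 0.351 / 0.058)² = 198.14
Round up: n = 199.

n = 199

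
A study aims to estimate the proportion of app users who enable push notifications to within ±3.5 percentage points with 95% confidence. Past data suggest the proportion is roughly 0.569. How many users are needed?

n = 770

For a proportion with margin E = 0.035 at 95% confidence, z = 1.960.
n = p̂(1−p̂)(z/E)² = 0.569 × 0.431 × (1.960/0.035)² = 769.07
Round up: n = 770.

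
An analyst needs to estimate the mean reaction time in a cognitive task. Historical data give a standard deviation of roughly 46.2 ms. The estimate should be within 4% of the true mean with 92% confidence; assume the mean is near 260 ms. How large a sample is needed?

n = 61

For a mean, the margin of error is E = z·σ/√n, so n = (zσ/E)².
At 92% confidence, z = 1.751.
E = 4% of 260 = 10.4 ms.
n = (1.751 × 46.2 / 10.4)² = 60.50
Round up: n = 61.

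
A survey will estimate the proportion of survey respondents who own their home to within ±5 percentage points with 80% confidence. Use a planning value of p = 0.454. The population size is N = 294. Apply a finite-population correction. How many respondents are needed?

For a proportion with margin E = 0.05 at 80% confidence, z = 1.282.
n = p̂(1−p̂)(z/E)² = 0.454 × 0.546 × (1.282/0.05)² = 162.96 — call this n₀.
Finite-population correction with N = 294: n = n₀ / (1 + (n₀−1)/N) = 162.96 / 1.551 = 105.07
Round up: n = 106.

n = 106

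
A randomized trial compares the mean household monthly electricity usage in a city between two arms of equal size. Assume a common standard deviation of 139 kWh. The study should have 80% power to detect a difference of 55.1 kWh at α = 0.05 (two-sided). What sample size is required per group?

100 per group

For two equal groups, n per group = 2·((z_{α/2} + z_β)·σ/δ)².
z_{α/2} = 1.960; z_β = 0.842 (power 80%).
n = 2 × (2.802 × 139 / 55.1)² = 2 × 49.96 = 99.92
Round up: n = 100 per group.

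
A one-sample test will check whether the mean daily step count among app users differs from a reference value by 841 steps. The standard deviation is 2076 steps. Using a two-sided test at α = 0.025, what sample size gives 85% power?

66

For a one-sample z-test, n = ((z_{α/2} + z_β)·σ/δ)².
z_{α/2} = 2.241 (two-sided α = 0.025); z_β = 1.036 (power 85% → β = 0.15).
n = (3.277 × 2076 / 841)² = 65.44
Round up: n = 66.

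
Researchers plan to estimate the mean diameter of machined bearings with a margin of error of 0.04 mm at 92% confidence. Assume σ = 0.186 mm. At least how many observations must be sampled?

For a mean, the margin of error is E = z·σ/√n, so n = (zσ/E)².
At 92% confidence, z = 1.751.
n = (1.751 × 0.186 / 0.04)² = 66.29
Round up: n = 67.

67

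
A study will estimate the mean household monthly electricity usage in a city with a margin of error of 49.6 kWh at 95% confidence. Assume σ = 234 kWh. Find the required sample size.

86

For a mean, the margin of error is E = z·σ/√n, so n = (zσ/E)².
At 95% confidence, z = 1.960.
n = (1.960 × 234 / 49.6)² = 85.50
Round up: n = 86.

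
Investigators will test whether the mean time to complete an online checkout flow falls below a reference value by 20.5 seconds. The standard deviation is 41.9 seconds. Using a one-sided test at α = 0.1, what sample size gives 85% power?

For a one-sample z-test, n = ((z_α + z_β)·σ/δ)².
z_α = 1.282 (one-sided α = 0.1); z_β = 1.036 (power 85% → β = 0.15).
n = (2.318 × 41.9 / 20.5)² = 22.45
Round up: n = 23.

23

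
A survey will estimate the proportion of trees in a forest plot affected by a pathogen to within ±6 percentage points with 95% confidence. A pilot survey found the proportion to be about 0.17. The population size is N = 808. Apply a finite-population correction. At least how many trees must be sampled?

For a proportion with margin E = 0.06 at 95% confidence, z = 1.960.
n = p̂(1−p̂)(z/E)² = 0.17 × 0.83 × (1.960/0.06)² = 150.57 — call this n₀.
Finite-population correction with N = 808: n = n₀ / (1 + (n₀−1)/N) = 150.57 / 1.185 = 127.06
Round up: n = 128.

128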